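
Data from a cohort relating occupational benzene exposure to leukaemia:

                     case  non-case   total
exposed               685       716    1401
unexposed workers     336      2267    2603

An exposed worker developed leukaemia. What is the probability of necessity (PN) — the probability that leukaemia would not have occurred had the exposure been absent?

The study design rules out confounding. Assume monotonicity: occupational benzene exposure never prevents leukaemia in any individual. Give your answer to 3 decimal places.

PN ≈ 0.736

p₁ = P(outcome | exposed) = 685/1401 = 0.48894
p₀ = P(outcome | unexposed) = 336/2603 = 0.12908
Under exogeneity and monotonicity, PN = (p₁ − p₀)/p₁.
PN = (0.48894 − 0.12908) / 0.48894 ≈ 0.7360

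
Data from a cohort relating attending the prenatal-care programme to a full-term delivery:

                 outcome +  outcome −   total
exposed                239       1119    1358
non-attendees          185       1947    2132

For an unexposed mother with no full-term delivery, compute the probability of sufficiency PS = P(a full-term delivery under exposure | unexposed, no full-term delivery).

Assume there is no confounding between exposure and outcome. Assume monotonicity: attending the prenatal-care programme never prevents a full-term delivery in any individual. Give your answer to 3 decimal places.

p₁ = P(outcome | exposed) = 239/1358 = 0.17599
p₀ = P(outcome | unexposed) = 185/2132 = 0.086773
Under exogeneity and monotonicity, PS = (p₁ − p₀)/(1 − p₀).
PS = (0.17599 − 0.086773) / 0.91323 ≈ 0.0977

PS ≈ 0.098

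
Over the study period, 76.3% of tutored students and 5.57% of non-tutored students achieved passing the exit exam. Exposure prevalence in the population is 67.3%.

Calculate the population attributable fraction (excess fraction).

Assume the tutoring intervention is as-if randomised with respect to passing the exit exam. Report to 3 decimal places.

p₁ = 0.763, p₀ = 0.0557.
Overall risk P(Y=1) = π·p₁ + (1−π)·p₀ = 0.673×0.763 + 0.327×0.0557 = 0.53171.
Under exogeneity, PAF = [P(Y=1) − p₀] / P(Y=1).
PAF = (0.53171 − 0.0557) / 0.53171 ≈ 0.8952

PAF ≈ 0.895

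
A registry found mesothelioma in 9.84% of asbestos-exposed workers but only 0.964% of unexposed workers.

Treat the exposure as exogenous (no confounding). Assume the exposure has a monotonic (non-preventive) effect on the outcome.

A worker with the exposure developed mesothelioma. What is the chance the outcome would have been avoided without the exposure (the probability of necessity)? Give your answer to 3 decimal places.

PN ≈ 0.902

p₁ = 0.0984, p₀ = 0.00964.
Under exogeneity and monotonicity, PN = (p₁ − p₀) / p₁.
PN = (0.0984 − 0.00964) / 0.0984 = 0.08876 / 0.0984 ≈ 0.9020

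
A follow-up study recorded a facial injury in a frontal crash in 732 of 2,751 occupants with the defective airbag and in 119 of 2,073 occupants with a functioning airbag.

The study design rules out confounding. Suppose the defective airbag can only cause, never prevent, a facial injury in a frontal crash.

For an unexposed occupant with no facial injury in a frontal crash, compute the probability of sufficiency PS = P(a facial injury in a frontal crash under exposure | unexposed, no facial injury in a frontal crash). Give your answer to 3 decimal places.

PS ≈ 0.221

p₁ = P(outcome | exposed) = 732/2751 = 0.26609
p₀ = P(outcome | unexposed) = 119/2073 = 0.057405
Under exogeneity and monotonicity, PS = (p₁ − p₀) / (1 − p₀).
PS = (0.26609 − 0.057405) / (1 − 0.057405) = 0.20868 / 0.9426 ≈ 0.2214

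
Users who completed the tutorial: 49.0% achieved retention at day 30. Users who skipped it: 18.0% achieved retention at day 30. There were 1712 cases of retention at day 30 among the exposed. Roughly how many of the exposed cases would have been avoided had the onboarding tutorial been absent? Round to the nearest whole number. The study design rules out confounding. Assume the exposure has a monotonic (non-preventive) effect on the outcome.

p₁ = 0.49, p₀ = 0.18.
PN = (p₁ − p₀)/p₁ = (0.49 − 0.18) / 0.49 ≈ 0.63265.
Attributable cases ≈ PN × (exposed cases) = 0.63265 × 1712 ≈ 1083.10.

about 1083 cases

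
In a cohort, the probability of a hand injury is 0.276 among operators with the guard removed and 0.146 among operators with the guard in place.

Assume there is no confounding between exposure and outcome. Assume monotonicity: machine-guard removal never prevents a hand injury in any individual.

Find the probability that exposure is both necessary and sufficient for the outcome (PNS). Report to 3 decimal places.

Let p₁ = 0.276, p₀ = 0.146.
Under exogeneity and monotonicity, PNS = p₁ − p₀.
PNS = 0.276 − 0.146 = 0.13

PNS ≈ 0.130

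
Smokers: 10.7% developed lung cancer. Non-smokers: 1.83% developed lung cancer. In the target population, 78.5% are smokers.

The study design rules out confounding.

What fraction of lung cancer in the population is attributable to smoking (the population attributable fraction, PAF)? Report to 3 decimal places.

p₁ = 0.107, p₀ = 0.0183.
Overall risk P(Y=1) = π·p₁ + (1−π)·p₀ = 0.785×0.107 + 0.215×0.0183 = 0.087929.
Under exogeneity, PAF = [P(Y=1) − p₀] / P(Y=1).
PAF = (0.087929 − 0.0183) / 0.087929 ≈ 0.7919

PAF ≈ 0.792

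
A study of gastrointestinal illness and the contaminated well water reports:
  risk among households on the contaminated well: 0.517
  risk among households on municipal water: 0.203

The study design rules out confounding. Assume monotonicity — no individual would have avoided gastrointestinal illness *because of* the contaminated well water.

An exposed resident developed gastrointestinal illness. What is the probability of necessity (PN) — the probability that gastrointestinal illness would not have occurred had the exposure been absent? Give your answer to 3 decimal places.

Let p₁ = 0.517, p₀ = 0.203.
Under exogeneity and monotonicity, PN = (p₁ − p₀) / p₁.
PN = (0.517 − 0.203) / 0.517 = 0.314 / 0.517 ≈ 0.6074

PN ≈ 0.607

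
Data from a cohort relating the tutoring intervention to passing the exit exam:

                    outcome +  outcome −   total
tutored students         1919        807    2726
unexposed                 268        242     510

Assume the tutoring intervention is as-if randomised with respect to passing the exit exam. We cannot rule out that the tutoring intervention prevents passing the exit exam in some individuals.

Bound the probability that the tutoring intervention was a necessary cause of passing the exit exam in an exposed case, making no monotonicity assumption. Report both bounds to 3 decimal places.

p₁ = P(outcome | exposed) = 1919/2726 = 0.70396
p₀ = P(outcome | unexposed) = 268/510 = 0.52549
Under exogeneity alone the bounds on PN are max{0,(p₁−p₀)/p₁} ≤ PN ≤ min{1,(1−p₀)/p₁}.
  lower = (p₁ − p₀)/p₁ = 0.17847 / 0.70396 ≈ 0.2535
  upper = min{1, (1 − p₀)/p₁} = 0.47451 / 0.70396 ≈ 0.6741

0.254 ≤ PN ≤ 0.674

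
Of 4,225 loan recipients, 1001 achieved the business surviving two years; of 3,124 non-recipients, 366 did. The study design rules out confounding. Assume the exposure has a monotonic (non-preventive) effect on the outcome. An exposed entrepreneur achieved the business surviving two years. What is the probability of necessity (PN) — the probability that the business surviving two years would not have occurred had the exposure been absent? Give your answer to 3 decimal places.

p₁ = P(outcome | exposed) = 1001/4225 = 0.23692
p₀ = P(outcome | unexposed) = 366/3124 = 0.11716
Under exogeneity and monotonicity, PN = (p₁ − p₀) / p₁.
PN = (0.23692 − 0.11716) / 0.23692 = 0.11977 / 0.23692 ≈ 0.5055

PN ≈ 0.506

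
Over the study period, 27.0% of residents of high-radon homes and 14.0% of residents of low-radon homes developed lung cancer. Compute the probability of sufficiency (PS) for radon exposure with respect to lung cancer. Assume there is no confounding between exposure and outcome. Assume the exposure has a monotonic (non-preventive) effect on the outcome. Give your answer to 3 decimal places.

p₁ = 0.27, p₀ = 0.14.
Under exogeneity and monotonicity, PS = (p₁ − p₀) / (1 − p₀).
PS = (0.27 − 0.14) / (1 − 0.14) = 0.13 / 0.86 ≈ 0.1512

PS ≈ 0.151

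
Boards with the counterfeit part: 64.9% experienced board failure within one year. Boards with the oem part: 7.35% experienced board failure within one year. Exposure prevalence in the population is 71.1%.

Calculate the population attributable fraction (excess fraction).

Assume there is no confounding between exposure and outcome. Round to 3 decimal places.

PAF ≈ 0.848

p₁ = 0.649, p₀ = 0.0735.
Overall risk P(Y=1) = π·p₁ + (1−π)·p₀ = 0.711×0.649 + 0.289×0.0735 = 0.48268.
Under exogeneity, PAF = [P(Y=1) − p₀] / P(Y=1).
PAF = (0.48268 − 0.0735) / 0.48268 ≈ 0.8477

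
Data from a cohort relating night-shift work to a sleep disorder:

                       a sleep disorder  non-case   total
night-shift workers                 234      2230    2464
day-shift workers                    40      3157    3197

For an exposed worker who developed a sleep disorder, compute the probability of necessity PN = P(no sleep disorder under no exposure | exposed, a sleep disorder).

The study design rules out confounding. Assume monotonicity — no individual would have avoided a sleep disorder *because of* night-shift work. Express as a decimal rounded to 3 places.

p₁ = P(outcome | exposed) = 234/2464 = 0.094968
p₀ = P(outcome | unexposed) = 40/3197 = 0.012512
Under exogeneity and monotonicity, PN = (p₁ − p₀) / p₁.
PN = (0.094968 − 0.012512) / 0.094968 = 0.082456 / 0.094968 ≈ 0.8683

PN ≈ 0.868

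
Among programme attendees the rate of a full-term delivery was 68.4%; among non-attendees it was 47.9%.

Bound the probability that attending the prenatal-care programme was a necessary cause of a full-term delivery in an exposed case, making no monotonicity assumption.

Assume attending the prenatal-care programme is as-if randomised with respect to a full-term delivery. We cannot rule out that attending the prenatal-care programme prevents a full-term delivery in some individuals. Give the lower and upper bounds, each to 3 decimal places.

p₁ = 0.684, p₀ = 0.479.
Under exogeneity alone the bounds on PN are max{0,(p₁−p₀)/p₁} ≤ PN ≤ min{1,(1−p₀)/p₁}.
  lower = (p₁ − p₀)/p₁ = 0.205 / 0.684 ≈ 0.2997
  upper = min{1, (1 − p₀)/p₁} = 0.521 / 0.684 ≈ 0.7617

0.300 ≤ PN ≤ 0.762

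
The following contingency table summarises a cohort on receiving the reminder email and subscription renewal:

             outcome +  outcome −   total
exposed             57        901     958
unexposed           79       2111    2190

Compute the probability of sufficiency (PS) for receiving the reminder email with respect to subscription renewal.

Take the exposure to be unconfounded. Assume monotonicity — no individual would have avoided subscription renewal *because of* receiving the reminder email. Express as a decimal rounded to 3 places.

PS ≈ 0.024

p₁ = P(outcome | exposed) = 57/958 = 0.059499
p₀ = P(outcome | unexposed) = 79/2190 = 0.036073
Under exogeneity and monotonicity, PS = (p₁ − p₀)/(1 − p₀).
PS = (0.059499 − 0.036073) / 0.96393 ≈ 0.0243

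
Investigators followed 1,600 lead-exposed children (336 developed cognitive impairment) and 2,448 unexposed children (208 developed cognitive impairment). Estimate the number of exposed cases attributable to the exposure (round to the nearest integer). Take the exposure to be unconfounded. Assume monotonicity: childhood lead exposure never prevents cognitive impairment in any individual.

p₁ = P(outcome | exposed) = 336/1600 = 0.21
p₀ = P(outcome | unexposed) = 208/2448 = 0.084967
PN = (p₁ − p₀)/p₁ = (0.21 − 0.084967) / 0.21 ≈ 0.59539.
Attributable cases ≈ PN × (exposed cases) = 0.59539 × 336 ≈ 200.05.

about 200 cases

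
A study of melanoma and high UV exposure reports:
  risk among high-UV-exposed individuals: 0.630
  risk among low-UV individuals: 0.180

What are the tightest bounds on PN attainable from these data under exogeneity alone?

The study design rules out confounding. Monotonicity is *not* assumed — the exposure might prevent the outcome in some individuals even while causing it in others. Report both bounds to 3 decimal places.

Let p₁ = 0.63, p₀ = 0.18.
Under exogeneity alone the bounds on PN are max{0,(p₁−p₀)/p₁} ≤ PN ≤ min{1,(1−p₀)/p₁}.
  lower = (p₁ − p₀)/p₁ = 0.45 / 0.63 ≈ 0.7143
  upper = min{1, (1 − p₀)/p₁} = 0.82 / 0.63 ≈ 1.3016 → capped at 1

0.714 ≤ PN ≤ 1.000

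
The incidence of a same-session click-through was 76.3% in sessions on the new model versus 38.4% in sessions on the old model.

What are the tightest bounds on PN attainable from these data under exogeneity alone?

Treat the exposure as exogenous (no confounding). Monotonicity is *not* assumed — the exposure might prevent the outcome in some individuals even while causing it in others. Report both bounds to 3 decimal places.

p₁ = 0.763, p₀ = 0.384.
Under exogeneity alone the bounds on PN are max{0,(p₁−p₀)/p₁} ≤ PN ≤ min{1,(1−p₀)/p₁}.
  lower = (p₁ − p₀)/p₁ = 0.379 / 0.763 ≈ 0.4967
  upper = min{1, (1 − p₀)/p₁} = 0.616 / 0.763 ≈ 0.8073

0.497 ≤ PN ≤ 0.807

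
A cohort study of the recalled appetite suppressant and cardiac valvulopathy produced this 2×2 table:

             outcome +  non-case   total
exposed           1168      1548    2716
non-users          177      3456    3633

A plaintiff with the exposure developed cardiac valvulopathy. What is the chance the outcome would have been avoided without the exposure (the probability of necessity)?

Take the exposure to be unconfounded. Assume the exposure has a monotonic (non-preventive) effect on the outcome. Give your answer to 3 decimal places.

p₁ = P(outcome | exposed) = 1168/2716 = 0.43004
p₀ = P(outcome | unexposed) = 177/3633 = 0.04872
Under exogeneity and monotonicity, PN = (p₁ − p₀)/p₁.
PN = (0.43004 − 0.04872) / 0.43004 ≈ 0.8867

PN ≈ 0.887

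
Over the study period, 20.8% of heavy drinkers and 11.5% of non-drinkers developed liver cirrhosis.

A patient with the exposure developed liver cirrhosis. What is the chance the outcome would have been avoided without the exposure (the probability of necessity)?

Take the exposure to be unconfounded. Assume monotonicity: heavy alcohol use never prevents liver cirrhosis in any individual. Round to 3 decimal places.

PN ≈ 0.447

p₁ = 0.208, p₀ = 0.115.
Under exogeneity and monotonicity, PN = (p₁ − p₀) / p₁.
PN = (0.208 − 0.115) / 0.208 = 0.093 / 0.208 ≈ 0.4471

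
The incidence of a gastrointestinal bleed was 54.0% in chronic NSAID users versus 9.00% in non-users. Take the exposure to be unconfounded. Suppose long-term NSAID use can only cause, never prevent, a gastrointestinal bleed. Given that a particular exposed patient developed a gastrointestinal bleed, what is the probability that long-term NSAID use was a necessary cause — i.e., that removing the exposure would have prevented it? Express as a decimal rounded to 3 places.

p₁ = 0.54, p₀ = 0.09.
Under exogeneity and monotonicity, PN = (p₁ − p₀) / p₁.
PN = (0.54 − 0.09) / 0.54 = 0.45 / 0.54 ≈ 0.8333

PN ≈ 0.833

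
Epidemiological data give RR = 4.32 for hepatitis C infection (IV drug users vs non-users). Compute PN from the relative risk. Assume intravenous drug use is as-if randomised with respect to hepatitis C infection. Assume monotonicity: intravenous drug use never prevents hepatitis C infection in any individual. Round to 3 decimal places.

Under exogeneity and monotonicity, PN = (RR − 1) / RR = 1 − 1/RR.
PN = (4.32 − 1) / 4.32 = 3.32 / 4.32 ≈ 0.7685

PN ≈ 0.769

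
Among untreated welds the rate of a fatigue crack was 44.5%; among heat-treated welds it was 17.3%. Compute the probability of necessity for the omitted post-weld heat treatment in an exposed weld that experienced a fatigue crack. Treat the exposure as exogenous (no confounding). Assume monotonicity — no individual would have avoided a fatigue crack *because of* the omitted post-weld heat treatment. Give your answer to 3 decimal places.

p₁ = 0.445, p₀ = 0.173.
Under exogeneity and monotonicity, PN = (p₁ − p₀) / p₁.
PN = (0.445 − 0.173) / 0.445 = 0.272 / 0.445 ≈ 0.6112

PN ≈ 0.611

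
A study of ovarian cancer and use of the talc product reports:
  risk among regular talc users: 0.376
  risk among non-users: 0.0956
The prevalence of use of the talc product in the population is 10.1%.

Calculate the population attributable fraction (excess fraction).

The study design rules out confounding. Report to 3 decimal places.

PAF ≈ 0.229

Let p₁ = 0.376, p₀ = 0.0956.
Overall risk P(Y=1) = π·p₁ + (1−π)·p₀ = 0.101×0.376 + 0.899×0.0956 = 0.12392.
Under exogeneity, PAF = [P(Y=1) − p₀] / P(Y=1).
PAF = (0.12392 − 0.0956) / 0.12392 ≈ 0.2285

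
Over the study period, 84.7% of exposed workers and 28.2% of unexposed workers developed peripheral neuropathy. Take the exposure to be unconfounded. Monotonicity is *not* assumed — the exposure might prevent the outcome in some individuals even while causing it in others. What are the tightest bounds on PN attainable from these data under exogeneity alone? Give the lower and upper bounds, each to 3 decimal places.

p₁ = 0.847, p₀ = 0.282.
Under exogeneity alone the bounds on PN are max{0,(p₁−p₀)/p₁} ≤ PN ≤ min{1,(1−p₀)/p₁}.
  lower = (p₁ − p₀)/p₁ = 0.565 / 0.847 ≈ 0.6671
  upper = min{1, (1 − p₀)/p₁} = 0.718 / 0.847 ≈ 0.8477

0.667 ≤ PN ≤ 0.848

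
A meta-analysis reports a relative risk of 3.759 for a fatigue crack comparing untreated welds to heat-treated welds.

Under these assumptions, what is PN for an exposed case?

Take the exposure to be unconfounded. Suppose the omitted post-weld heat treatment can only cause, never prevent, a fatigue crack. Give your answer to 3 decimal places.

PN ≈ 0.734

Under exogeneity and monotonicity, PN = (RR − 1) / RR = 1 − 1/RR.
PN = (3.759 − 1) / 3.759 = 2.759 / 3.759 ≈ 0.7340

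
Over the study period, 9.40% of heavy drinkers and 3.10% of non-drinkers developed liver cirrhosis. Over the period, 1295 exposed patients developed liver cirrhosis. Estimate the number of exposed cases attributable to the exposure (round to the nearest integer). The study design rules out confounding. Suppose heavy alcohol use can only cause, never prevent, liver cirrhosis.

about 868 cases

p₁ = 0.094, p₀ = 0.031.
PN = (p₁ − p₀)/p₁ = (0.094 − 0.031) / 0.094 ≈ 0.67021.
Attributable cases ≈ PN × (exposed cases) = 0.67021 × 1295 ≈ 867.93.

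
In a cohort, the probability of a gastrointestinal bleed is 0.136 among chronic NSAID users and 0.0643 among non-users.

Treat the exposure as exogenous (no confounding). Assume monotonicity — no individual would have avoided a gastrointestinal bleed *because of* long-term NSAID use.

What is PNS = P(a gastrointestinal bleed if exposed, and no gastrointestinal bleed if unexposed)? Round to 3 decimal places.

Let p₁ = 0.136, p₀ = 0.0643.
Under exogeneity and monotonicity, PNS = p₁ − p₀.
PNS = 0.136 − 0.0643 = 0.0717

PNS ≈ 0.072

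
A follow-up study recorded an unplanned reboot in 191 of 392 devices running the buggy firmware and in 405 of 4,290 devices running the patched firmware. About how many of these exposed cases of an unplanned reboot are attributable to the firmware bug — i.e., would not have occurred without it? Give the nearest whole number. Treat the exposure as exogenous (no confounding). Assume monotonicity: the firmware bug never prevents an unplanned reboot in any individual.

p₁ = P(outcome | exposed) = 191/392 = 0.48724
p₀ = P(outcome | unexposed) = 405/4290 = 0.094406
PN = (p₁ − p₀)/p₁ = (0.48724 − 0.094406) / 0.48724 ≈ 0.80625.
Attributable cases ≈ PN × (exposed cases) = 0.80625 × 191 ≈ 153.99.

about 154 cases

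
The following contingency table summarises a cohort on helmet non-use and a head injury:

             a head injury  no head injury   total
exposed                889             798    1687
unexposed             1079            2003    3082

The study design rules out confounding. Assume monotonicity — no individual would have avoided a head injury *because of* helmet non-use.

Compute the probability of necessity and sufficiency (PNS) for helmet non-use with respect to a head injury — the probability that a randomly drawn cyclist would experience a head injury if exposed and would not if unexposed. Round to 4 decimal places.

PNS ≈ 0.1769

p₁ = P(outcome | exposed) = 889/1687 = 0.52697
p₀ = P(outcome | unexposed) = 1079/3082 = 0.3501
Under exogeneity and monotonicity, PNS = p₁ − p₀.
PNS = 0.52697 − 0.3501 = 0.17687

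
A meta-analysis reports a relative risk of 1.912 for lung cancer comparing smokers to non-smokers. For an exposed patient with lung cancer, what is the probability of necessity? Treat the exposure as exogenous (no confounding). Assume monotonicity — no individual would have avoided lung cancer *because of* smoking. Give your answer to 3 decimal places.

PN ≈ 0.477

Under exogeneity and monotonicity, PN = (RR − 1) / RR = 1 − 1/RR.
PN = (1.912 − 1) / 1.912 = 0.912 / 1.912 ≈ 0.4770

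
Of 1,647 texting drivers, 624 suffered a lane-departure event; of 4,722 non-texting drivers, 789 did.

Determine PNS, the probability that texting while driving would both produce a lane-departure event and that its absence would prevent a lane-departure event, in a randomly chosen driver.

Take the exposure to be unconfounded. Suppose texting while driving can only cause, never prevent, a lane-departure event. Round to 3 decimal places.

p₁ = P(outcome | exposed) = 624/1647 = 0.37887
p₀ = P(outcome | unexposed) = 789/4722 = 0.16709
Under exogeneity and monotonicity, PNS = p₁ − p₀.
PNS = 0.37887 − 0.16709 = 0.21178

PNS ≈ 0.212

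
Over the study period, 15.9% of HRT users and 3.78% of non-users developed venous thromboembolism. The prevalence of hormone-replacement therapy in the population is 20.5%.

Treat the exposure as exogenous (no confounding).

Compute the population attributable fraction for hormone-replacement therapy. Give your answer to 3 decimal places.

PAF ≈ 0.397

p₁ = 0.159, p₀ = 0.0378.
Overall risk P(Y=1) = π·p₁ + (1−π)·p₀ = 0.205×0.159 + 0.795×0.0378 = 0.062646.
Under exogeneity, PAF = [P(Y=1) − p₀] / P(Y=1).
PAF = (0.062646 − 0.0378) / 0.062646 ≈ 0.3966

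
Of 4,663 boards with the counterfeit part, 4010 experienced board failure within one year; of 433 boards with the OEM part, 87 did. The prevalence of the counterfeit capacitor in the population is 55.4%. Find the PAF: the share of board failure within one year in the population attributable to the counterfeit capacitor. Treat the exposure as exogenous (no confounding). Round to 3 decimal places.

p₁ = P(outcome | exposed) = 4010/4663 = 0.85996
p₀ = P(outcome | unexposed) = 87/433 = 0.20092
Overall risk P(Y=1) = π·p₁ + (1−π)·p₀ = 0.554×0.85996 + 0.446×0.20092 = 0.56603.
Under exogeneity, PAF = [P(Y=1) − p₀] / P(Y=1).
PAF = (0.56603 − 0.20092) / 0.56603 ≈ 0.6450

PAF ≈ 0.645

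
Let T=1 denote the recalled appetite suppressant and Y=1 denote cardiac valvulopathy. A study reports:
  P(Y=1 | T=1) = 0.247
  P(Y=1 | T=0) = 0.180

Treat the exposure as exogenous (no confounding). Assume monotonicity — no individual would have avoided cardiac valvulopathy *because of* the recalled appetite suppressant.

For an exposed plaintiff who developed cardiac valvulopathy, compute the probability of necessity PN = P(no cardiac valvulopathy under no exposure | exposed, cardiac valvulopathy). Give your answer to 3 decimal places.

PN ≈ 0.271

Let p₁ = 0.247, p₀ = 0.18.
Under exogeneity and monotonicity, PN = (p₁ − p₀) / p₁.
PN = (0.247 − 0.18) / 0.247 = 0.067 / 0.247 ≈ 0.2713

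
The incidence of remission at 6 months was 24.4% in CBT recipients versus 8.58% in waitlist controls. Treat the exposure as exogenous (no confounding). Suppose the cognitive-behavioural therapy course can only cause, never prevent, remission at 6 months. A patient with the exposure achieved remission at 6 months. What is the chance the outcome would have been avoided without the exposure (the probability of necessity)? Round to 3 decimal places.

p₁ = 0.244, p₀ = 0.0858.
Under exogeneity and monotonicity, PN = (p₁ − p₀) / p₁.
PN = (0.244 − 0.0858) / 0.244 = 0.1582 / 0.244 ≈ 0.6484

PN ≈ 0.648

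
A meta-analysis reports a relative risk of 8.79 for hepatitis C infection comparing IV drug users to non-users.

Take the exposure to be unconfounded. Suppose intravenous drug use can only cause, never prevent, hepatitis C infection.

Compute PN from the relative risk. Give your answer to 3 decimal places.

Under exogeneity and monotonicity, PN = (RR − 1) / RR = 1 − 1/RR.
PN = (8.79 − 1) / 8.79 = 7.79 / 8.79 ≈ 0.8862

PN ≈ 0.886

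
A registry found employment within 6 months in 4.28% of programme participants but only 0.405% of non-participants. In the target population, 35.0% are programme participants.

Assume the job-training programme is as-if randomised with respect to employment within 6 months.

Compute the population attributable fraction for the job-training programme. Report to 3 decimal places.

PAF ≈ 0.770

p₁ = 0.0428, p₀ = 0.00405.
Overall risk P(Y=1) = π·p₁ + (1−π)·p₀ = 0.35×0.0428 + 0.65×0.00405 = 0.017612.
Under exogeneity, PAF = [P(Y=1) − p₀] / P(Y=1).
PAF = (0.017612 − 0.00405) / 0.017612 ≈ 0.7700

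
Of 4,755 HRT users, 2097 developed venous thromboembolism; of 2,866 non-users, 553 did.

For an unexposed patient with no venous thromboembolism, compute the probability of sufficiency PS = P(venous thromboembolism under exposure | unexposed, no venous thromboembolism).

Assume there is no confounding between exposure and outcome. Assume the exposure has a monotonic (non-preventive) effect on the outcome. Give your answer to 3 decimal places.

p₁ = P(outcome | exposed) = 2097/4755 = 0.44101
p₀ = P(outcome | unexposed) = 553/2866 = 0.19295
Under exogeneity and monotonicity, PS = (p₁ − p₀) / (1 − p₀).
PS = (0.44101 − 0.19295) / (1 − 0.19295) = 0.24806 / 0.80705 ≈ 0.3074

PS ≈ 0.307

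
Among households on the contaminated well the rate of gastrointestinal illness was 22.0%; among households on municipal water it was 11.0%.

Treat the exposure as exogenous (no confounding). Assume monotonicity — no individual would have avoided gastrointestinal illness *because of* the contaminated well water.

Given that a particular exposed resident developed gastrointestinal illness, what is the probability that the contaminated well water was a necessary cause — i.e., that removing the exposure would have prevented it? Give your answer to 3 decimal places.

PN ≈ 0.500

p₁ = 0.22, p₀ = 0.11.
Under exogeneity and monotonicity, PN = (p₁ − p₀) / p₁.
PN = (0.22 − 0.11) / 0.22 = 0.11 / 0.22 ≈ 0.5000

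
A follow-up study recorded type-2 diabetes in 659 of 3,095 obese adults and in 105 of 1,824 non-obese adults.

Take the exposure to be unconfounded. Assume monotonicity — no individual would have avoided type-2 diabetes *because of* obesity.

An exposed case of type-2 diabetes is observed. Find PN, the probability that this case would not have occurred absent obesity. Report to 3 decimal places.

p₁ = P(outcome | exposed) = 659/3095 = 0.21292
p₀ = P(outcome | unexposed) = 105/1824 = 0.057566
Under exogeneity and monotonicity, PN = (p₁ − p₀) / p₁.
PN = (0.21292 − 0.057566) / 0.21292 = 0.15536 / 0.21292 ≈ 0.7296

PN ≈ 0.730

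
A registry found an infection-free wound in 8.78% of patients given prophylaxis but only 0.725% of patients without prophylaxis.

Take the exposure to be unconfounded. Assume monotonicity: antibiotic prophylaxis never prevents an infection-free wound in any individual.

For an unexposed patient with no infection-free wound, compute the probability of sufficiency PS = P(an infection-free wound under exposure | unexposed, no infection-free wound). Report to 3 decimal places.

PS ≈ 0.081

p₁ = 0.0878, p₀ = 0.00725.
Under exogeneity and monotonicity, PS = (p₁ − p₀) / (1 − p₀).
PS = (0.0878 − 0.00725) / (1 − 0.00725) = 0.08055 / 0.99275 ≈ 0.0811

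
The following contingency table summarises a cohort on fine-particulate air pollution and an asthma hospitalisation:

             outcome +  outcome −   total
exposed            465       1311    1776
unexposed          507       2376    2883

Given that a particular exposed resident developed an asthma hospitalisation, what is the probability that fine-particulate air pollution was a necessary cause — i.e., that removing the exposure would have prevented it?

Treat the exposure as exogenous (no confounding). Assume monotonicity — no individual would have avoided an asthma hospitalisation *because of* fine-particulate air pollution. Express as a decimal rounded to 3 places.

PN ≈ 0.328

p₁ = P(outcome | exposed) = 465/1776 = 0.26182
p₀ = P(outcome | unexposed) = 507/2883 = 0.17586
Under exogeneity and monotonicity, PN = (p₁ − p₀)/p₁.
PN = (0.26182 − 0.17586) / 0.26182 ≈ 0.3283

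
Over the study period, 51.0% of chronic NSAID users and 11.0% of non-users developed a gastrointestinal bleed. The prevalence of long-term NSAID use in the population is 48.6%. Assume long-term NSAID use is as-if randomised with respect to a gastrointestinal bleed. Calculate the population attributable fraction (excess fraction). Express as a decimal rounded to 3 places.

p₁ = 0.51, p₀ = 0.11.
Overall risk P(Y=1) = π·p₁ + (1−π)·p₀ = 0.486×0.51 + 0.514×0.11 = 0.3044.
Under exogeneity, PAF = [P(Y=1) − p₀] / P(Y=1).
PAF = (0.3044 − 0.11) / 0.3044 ≈ 0.6386

PAF ≈ 0.639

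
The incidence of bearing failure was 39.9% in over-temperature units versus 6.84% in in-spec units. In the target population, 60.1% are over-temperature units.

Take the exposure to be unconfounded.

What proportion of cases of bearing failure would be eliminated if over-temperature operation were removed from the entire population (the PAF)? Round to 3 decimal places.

PAF ≈ 0.744

p₁ = 0.399, p₀ = 0.0684.
Overall risk P(Y=1) = π·p₁ + (1−π)·p₀ = 0.601×0.399 + 0.399×0.0684 = 0.26709.
Under exogeneity, PAF = [P(Y=1) − p₀] / P(Y=1).
PAF = (0.26709 − 0.0684) / 0.26709 ≈ 0.7439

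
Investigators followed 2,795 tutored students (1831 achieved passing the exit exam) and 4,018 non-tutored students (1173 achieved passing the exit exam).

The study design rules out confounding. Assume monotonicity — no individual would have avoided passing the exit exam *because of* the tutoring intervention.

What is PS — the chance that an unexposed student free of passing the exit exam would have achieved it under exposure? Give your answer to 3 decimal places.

p₁ = P(outcome | exposed) = 1831/2795 = 0.6551
p₀ = P(outcome | unexposed) = 1173/4018 = 0.29194
Under exogeneity and monotonicity, PS = (p₁ − p₀) / (1 − p₀).
PS = (0.6551 − 0.29194) / (1 − 0.29194) = 0.36316 / 0.70806 ≈ 0.5129

PS ≈ 0.513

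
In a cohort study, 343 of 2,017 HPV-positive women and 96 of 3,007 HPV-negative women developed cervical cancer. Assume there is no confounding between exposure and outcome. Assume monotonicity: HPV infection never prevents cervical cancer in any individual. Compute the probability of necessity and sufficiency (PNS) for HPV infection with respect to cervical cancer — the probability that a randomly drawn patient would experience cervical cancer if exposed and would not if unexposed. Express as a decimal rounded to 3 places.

PNS ≈ 0.138

p₁ = P(outcome | exposed) = 343/2017 = 0.17005
p₀ = P(outcome | unexposed) = 96/3007 = 0.031926
Under exogeneity and monotonicity, PNS = p₁ − p₀.
PNS = 0.17005 − 0.031926 = 0.13813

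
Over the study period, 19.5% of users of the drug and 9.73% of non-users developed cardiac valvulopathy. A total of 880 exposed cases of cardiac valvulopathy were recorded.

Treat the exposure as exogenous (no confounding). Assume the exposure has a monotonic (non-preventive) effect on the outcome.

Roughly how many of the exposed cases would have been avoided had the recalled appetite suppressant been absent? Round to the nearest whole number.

about 441 cases

p₁ = 0.195, p₀ = 0.0973.
PN = (p₁ − p₀)/p₁ = (0.195 − 0.0973) / 0.195 ≈ 0.50103.
Attributable cases ≈ PN × (exposed cases) = 0.50103 × 880 ≈ 440.90.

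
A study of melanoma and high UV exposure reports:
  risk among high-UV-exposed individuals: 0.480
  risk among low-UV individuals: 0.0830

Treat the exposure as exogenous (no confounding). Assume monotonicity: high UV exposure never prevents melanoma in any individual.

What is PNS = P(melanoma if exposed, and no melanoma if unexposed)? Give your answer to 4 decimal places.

PNS ≈ 0.3970

Let p₁ = 0.48, p₀ = 0.083.
Under exogeneity and monotonicity, PNS = p₁ − p₀.
PNS = 0.48 − 0.083 = 0.397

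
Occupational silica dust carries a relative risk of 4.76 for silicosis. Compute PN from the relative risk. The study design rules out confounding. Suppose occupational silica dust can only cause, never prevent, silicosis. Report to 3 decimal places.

Under exogeneity and monotonicity, PN = (RR − 1) / RR = 1 − 1/RR.
PN = (4.76 − 1) / 4.76 = 3.76 / 4.76 ≈ 0.7899

PN ≈ 0.790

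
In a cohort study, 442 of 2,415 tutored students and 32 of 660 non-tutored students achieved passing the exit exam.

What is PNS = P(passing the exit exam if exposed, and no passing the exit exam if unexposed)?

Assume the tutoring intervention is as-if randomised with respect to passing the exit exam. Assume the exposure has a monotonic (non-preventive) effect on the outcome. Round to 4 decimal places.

PNS ≈ 0.1345

p₁ = P(outcome | exposed) = 442/2415 = 0.18302
p₀ = P(outcome | unexposed) = 32/660 = 0.048485
Under exogeneity and monotonicity, PNS = p₁ − p₀.
PNS = 0.18302 − 0.048485 = 0.13454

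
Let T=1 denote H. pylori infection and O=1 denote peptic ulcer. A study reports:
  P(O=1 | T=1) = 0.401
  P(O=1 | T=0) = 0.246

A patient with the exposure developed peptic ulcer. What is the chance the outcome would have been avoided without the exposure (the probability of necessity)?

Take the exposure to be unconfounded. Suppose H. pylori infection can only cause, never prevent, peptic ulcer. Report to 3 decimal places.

PN ≈ 0.387

Let p₁ = 0.401, p₀ = 0.246.
Under exogeneity and monotonicity, PN = (p₁ − p₀) / p₁.
PN = (0.401 − 0.246) / 0.401 = 0.155 / 0.401 ≈ 0.3865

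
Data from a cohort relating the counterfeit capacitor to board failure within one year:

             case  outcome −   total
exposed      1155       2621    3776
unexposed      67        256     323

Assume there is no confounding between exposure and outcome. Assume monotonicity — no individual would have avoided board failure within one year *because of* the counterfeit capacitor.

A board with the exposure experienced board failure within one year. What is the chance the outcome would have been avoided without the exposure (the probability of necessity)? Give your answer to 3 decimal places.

PN ≈ 0.322

p₁ = P(outcome | exposed) = 1155/3776 = 0.30588
p₀ = P(outcome | unexposed) = 67/323 = 0.20743
Under exogeneity and monotonicity, PN = (p₁ − p₀)/p₁.
PN = (0.30588 − 0.20743) / 0.30588 ≈ 0.3219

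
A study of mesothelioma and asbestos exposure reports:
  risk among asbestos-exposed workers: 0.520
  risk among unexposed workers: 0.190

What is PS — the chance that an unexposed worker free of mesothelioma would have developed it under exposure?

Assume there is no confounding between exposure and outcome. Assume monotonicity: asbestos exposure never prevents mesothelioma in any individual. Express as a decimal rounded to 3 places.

Let p₁ = 0.52, p₀ = 0.19.
Under exogeneity and monotonicity, PS = (p₁ − p₀) / (1 − p₀).
PS = (0.52 − 0.19) / (1 − 0.19) = 0.33 / 0.81 ≈ 0.4074

PS ≈ 0.407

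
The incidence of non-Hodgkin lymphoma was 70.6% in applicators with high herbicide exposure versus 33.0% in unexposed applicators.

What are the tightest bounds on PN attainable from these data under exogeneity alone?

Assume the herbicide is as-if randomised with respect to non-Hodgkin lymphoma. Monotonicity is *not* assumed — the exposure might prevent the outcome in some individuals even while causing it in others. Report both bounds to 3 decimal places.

p₁ = 0.706, p₀ = 0.33.
Under exogeneity alone the bounds on PN are max{0,(p₁−p₀)/p₁} ≤ PN ≤ min{1,(1−p₀)/p₁}.
  lower = (p₁ − p₀)/p₁ = 0.376 / 0.706 ≈ 0.5326
  upper = min{1, (1 − p₀)/p₁} = 0.67 / 0.706 ≈ 0.9490

0.533 ≤ PN ≤ 0.949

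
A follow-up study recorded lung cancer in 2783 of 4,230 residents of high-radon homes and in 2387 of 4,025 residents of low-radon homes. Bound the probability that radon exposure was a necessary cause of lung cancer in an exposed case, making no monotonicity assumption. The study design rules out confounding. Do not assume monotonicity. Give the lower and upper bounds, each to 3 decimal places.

0.099 ≤ PN ≤ 0.619

p₁ = P(outcome | exposed) = 2783/4230 = 0.65792
p₀ = P(outcome | unexposed) = 2387/4025 = 0.59304
Under exogeneity alone the bounds on PN are max{0,(p₁−p₀)/p₁} ≤ PN ≤ min{1,(1−p₀)/p₁}.
  lower = (p₁ − p₀)/p₁ = 0.064876 / 0.65792 ≈ 0.0986
  upper = min{1, (1 − p₀)/p₁} = 0.40696 / 0.65792 ≈ 0.6186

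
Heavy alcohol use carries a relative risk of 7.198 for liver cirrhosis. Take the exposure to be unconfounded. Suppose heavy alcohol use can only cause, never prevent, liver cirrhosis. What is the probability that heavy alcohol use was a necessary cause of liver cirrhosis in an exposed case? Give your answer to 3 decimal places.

PN ≈ 0.861

Under exogeneity and monotonicity, PN = (RR − 1) / RR = 1 − 1/RR.
PN = (7.198 − 1) / 7.198 = 6.198 / 7.198 ≈ 0.8611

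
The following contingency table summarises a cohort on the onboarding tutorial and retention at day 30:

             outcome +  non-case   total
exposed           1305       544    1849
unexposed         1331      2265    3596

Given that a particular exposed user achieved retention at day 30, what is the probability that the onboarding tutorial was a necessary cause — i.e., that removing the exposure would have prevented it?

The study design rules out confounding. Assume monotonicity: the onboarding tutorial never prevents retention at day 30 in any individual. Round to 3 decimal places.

p₁ = P(outcome | exposed) = 1305/1849 = 0.70579
p₀ = P(outcome | unexposed) = 1331/3596 = 0.37013
Under exogeneity and monotonicity, PN = (p₁ − p₀) / p₁.
PN = (0.70579 − 0.37013) / 0.70579 = 0.33565 / 0.70579 ≈ 0.4756

PN ≈ 0.476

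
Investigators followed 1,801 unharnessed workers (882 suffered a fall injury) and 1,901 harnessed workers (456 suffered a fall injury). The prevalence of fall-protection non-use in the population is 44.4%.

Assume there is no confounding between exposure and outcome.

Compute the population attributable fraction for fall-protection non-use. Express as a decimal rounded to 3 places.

p₁ = P(outcome | exposed) = 882/1801 = 0.48973
p₀ = P(outcome | unexposed) = 456/1901 = 0.23987
Overall risk P(Y=1) = π·p₁ + (1−π)·p₀ = 0.444×0.48973 + 0.556×0.23987 = 0.35081.
Under exogeneity, PAF = [P(Y=1) − p₀] / P(Y=1).
PAF = (0.35081 − 0.23987) / 0.35081 ≈ 0.3162

PAF ≈ 0.316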